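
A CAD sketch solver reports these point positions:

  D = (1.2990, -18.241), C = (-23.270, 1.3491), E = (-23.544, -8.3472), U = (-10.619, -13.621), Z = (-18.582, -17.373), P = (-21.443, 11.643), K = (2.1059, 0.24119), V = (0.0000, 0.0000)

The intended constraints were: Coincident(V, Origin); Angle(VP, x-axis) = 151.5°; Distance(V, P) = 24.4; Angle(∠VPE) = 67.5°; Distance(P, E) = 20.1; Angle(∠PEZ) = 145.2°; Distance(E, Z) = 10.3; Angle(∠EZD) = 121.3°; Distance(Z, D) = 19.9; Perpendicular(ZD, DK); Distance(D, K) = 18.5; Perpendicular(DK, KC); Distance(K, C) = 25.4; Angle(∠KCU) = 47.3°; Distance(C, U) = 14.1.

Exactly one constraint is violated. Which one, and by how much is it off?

Distance(C, U) = 14.1 — off by 5.50.

V = (0.00, 0.00) ✓; VP at 151.5° ✓; |VP| = 24.40 ✓; ∠VPE = 67.50° ✓; |PE| = 20.10 ✓; ∠PEZ = 145.2° ✓; |EZ| = 10.30 ✓; ∠EZD = 121.3° ✓; |ZD| = 19.90 ✓; ∠(ZD, DK) = 90.00° ✓; |DK| = 18.50 ✓; ∠(DK, KC) = 90.00° ✓; |KC| = 25.40 ✓; ∠KCU = 47.30° ✓; |CU| = 19.60 ✗.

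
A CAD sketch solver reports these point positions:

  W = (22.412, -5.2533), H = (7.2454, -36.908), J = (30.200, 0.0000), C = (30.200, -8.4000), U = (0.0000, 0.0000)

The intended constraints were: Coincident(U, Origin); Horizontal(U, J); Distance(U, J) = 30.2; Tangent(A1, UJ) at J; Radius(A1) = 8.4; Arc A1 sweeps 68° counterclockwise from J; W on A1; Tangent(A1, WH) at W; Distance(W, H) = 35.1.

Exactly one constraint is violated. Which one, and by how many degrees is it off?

Tangent(A1, WH) at W — off by 3.60°.

U = (0.00, 0.00) ✓; U.y = 0.00, J.y = 0.00 ✓; |UJ| = 30.20 ✓; ∠(CJ, JU) = 90.00° ✓; |CJ| = 8.400 ✓; bearing(C→W) − bearing(C→J) = 68.00° ✓; |CW| = 8.400 ✓; ∠(CW, WH) = 93.60° ✗; |WH| = 35.10 ✓.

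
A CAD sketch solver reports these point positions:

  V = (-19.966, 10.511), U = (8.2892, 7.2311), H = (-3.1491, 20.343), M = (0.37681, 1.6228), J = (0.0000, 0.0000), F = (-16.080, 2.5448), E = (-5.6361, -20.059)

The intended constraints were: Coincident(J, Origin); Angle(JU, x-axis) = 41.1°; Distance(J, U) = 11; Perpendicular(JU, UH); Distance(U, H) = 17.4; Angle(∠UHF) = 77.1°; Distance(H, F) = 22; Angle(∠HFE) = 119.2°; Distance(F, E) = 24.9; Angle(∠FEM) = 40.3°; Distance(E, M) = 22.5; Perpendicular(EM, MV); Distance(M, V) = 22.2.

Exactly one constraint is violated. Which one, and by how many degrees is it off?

Perpendicular(EM, MV) — off by 8.10°.

J = (0.00, 0.00) ✓; JU at 41.10° ✓; |JU| = 11.00 ✓; ∠(JU, UH) = 90.00° ✓; |UH| = 17.40 ✓; ∠UHF = 77.10° ✓; |HF| = 22.00 ✓; ∠HFE = 119.2° ✓; |FE| = 24.90 ✓; ∠FEM = 40.30° ✓; |EM| = 22.50 ✓; ∠(EM, MV) = 81.90° ✗; |MV| = 22.20 ✓.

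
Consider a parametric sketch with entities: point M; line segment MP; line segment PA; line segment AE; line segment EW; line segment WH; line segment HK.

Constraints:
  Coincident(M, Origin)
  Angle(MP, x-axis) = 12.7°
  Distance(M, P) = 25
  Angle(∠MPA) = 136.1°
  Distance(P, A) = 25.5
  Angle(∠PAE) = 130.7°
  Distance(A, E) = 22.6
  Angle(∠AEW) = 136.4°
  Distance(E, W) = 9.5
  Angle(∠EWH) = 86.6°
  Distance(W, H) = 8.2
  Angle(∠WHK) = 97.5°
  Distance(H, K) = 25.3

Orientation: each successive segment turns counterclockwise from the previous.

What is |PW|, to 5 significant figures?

47.847

M is at the origin; MP runs at 12.7° with length 25.0, so P = (24.388, 5.4962). ∠MPA = 136.1° gives PA at 56.600° from the x-axis; with |PA| = 25.5, A = (38.426, 26.785). ∠PAE = 130.7° gives AE at 105.90° from the x-axis; with |AE| = 22.6, E = (32.234, 48.520). ∠AEW = 136.4° gives EW at 149.50° from the x-axis; with |EW| = 9.5, W = (24.049, 53.342). Then |PW| = |W − P| = 47.847.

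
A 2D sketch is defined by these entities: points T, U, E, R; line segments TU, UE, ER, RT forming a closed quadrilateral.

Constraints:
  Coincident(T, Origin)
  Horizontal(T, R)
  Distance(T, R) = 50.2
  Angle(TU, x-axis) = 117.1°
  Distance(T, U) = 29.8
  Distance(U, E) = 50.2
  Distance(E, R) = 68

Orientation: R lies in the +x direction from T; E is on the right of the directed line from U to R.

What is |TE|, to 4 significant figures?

27.27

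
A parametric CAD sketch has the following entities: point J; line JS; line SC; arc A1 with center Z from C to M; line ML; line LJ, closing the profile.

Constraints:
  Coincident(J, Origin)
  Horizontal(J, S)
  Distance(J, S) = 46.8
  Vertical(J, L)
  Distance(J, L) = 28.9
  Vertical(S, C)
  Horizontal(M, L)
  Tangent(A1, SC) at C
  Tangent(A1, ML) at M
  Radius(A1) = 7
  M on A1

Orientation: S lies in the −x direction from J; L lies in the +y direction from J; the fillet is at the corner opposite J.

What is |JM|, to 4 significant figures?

49.19

The virtual corner opposite J is at (-46.80, 28.90). A1 meets SC tangentially, so ZC is at right angles to SC and A1 meets ML tangentially, so ZM is at right angles to ML, with radius 7.0, so the center Z sits 7.0 in from both sides at Z = (-39.80, 21.90). That places the tangent points at C = (-46.80, 21.90) on SC and M = (-39.80, 28.90) on ML. Then |JM| = |M − J| = 49.19.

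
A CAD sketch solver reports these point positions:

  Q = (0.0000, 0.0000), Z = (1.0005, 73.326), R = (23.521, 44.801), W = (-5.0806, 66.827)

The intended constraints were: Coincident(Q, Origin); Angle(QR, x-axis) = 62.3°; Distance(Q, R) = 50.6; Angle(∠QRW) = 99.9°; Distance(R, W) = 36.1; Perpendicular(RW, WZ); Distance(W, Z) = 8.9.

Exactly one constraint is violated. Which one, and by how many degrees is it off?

Perpendicular(RW, WZ) — off by 5.50°.

Q = (0.00, 0.00) ✓; QR at 62.30° ✓; |QR| = 50.60 ✓; ∠QRW = 99.90° ✓; |RW| = 36.10 ✓; ∠(RW, WZ) = 95.50° ✗; |WZ| = 8.900 ✓.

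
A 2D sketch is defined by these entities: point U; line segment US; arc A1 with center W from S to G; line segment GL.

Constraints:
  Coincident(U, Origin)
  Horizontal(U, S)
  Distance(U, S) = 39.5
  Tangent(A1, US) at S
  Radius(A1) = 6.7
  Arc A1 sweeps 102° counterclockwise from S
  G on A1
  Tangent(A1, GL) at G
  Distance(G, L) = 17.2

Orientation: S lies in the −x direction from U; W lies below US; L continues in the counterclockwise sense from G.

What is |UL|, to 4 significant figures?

49.25

U is at the origin; U and S share the same y with |US| = 39.5 and S on the −x side, so S = (-39.50, 0.000). A1 meets US tangentially, so WS is at right angles to US, so W = S + (0, -6.7) = (-39.50, -6.700). On A1, S sits at bearing 90° from W; a 102° counterclockwise sweep puts G at bearing 192°, so G = W + 6.7·(cos 192°, sin 192°) = (-46.05, -8.093). A1 meets GL tangentially, so WG is at right angles to GL, so GL runs along (−sin 192°, cos 192°); with |GL| = 17.2, L = (-42.48, -24.92). Then |UL| = |L − U| = 49.25.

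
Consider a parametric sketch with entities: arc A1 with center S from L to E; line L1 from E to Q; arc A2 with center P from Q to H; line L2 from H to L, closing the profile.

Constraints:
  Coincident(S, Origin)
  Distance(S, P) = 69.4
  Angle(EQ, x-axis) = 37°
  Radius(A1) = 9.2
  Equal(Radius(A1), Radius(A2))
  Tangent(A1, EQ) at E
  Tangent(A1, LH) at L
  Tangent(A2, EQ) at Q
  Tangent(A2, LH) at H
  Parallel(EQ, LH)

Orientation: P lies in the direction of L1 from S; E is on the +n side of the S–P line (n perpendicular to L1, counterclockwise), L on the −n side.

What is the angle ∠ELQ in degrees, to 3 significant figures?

75.2°

Tangency of A1 to both parallel lines with radius 9.2 puts E and L at S ± 9.2·n: E = (-5.54, 7.35), L = (5.54, -7.35). Equal radii place Q and H the same way about P: Q = P + 9.2·n = (49.9, 49.1), H = P − 9.2·n = (61.0, 34.4). Then cos ∠ELQ = LE·LQ / (|LE||LQ|), giving 75.2°.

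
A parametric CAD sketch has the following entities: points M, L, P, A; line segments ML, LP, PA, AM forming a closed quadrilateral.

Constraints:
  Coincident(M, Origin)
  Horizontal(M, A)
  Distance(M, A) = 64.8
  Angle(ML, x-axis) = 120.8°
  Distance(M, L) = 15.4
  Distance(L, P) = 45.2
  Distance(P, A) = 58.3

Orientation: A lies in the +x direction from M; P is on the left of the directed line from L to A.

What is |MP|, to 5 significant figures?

50.454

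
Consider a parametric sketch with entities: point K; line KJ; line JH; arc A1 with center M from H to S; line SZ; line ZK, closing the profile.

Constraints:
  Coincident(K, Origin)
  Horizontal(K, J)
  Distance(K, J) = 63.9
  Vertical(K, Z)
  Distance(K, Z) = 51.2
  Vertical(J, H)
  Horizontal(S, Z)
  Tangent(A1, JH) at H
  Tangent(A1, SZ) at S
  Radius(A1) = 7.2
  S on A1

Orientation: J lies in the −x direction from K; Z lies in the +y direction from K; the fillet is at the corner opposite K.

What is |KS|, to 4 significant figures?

76.40

The virtual corner opposite K is at (-63.90, 51.20). Since A1 is tangent to JH there, MH ⟂ JH and since A1 is tangent to SZ there, MS ⟂ SZ, with radius 7.2, so the center M sits 7.2 in from both sides at M = (-56.70, 44.00). That places the tangent points at H = (-63.90, 44.00) on JH and S = (-56.70, 51.20) on SZ. Then |KS| = |S − K| = 76.40.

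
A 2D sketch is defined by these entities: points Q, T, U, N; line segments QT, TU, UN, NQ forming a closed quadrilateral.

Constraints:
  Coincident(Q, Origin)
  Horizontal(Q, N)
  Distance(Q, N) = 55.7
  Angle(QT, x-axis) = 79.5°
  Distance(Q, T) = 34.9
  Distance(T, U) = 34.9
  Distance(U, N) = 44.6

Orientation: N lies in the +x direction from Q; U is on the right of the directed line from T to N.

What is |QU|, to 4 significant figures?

11.10

Checks: |TU| = 34.90 ✓; |UN| = 44.60 ✓.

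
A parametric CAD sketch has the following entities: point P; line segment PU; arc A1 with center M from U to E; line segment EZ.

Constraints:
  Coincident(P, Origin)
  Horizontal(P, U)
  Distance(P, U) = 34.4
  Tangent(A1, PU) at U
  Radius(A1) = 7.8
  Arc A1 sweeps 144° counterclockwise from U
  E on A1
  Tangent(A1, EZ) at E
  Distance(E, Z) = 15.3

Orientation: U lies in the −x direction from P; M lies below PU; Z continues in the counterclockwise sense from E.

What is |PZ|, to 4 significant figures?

35.24

P is at the origin; P and U share the same y with |PU| = 34.4 and U on the −x side, so U = (-34.40, 0.000). The tangent condition forces MU to be normal to PU, so M = U + (0, -7.8) = (-34.40, -7.800). On A1, U sits at bearing 90° from M; a 144° counterclockwise sweep puts E at bearing 234°, so E = M + 7.8·(cos 234°, sin 234°) = (-38.98, -14.11). A1 meets EZ tangentially, so ME is at right angles to EZ, so EZ runs along (−sin 234°, cos 234°); with |EZ| = 15.3, Z = (-26.61, -23.10). Then |PZ| = |Z − P| = 35.24.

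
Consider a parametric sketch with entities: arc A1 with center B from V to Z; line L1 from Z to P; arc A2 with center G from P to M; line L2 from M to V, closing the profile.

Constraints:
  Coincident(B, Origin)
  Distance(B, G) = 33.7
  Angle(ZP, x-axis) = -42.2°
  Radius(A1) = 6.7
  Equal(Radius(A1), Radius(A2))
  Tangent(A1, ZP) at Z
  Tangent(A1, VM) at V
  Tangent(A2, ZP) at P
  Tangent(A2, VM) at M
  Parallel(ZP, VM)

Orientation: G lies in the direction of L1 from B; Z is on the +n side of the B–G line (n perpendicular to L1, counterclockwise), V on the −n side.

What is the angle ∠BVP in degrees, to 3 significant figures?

68.3°

The slot axis is L1's direction at -42.2°, so u = (cos -42.2°, sin -42.2°) = (0.741, -0.672) and n = (−sin -42.2°, cos -42.2°) = (0.672, 0.741). B is at the origin and G lies 33.7 along u from B, so G = 33.7·u = (25.0, -22.6). Tangency of A1 to both parallel lines with radius 6.7 puts Z and V at B ± 6.7·n: Z = (4.50, 4.96), V = (-4.50, -4.96). Equal radii place P and M the same way about G: P = G + 6.7·n = (29.5, -17.7), M = G − 6.7·n = (20.5, -27.6). Then cos ∠BVP = VB·VP / (|VB||VP|), giving 68.3°.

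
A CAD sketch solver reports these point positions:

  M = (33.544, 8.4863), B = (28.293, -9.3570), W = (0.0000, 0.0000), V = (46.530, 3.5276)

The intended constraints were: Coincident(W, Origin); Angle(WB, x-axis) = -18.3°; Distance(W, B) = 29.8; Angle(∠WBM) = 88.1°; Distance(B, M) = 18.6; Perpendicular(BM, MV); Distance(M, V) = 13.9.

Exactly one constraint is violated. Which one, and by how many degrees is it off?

Perpendicular(BM, MV) — off by 4.50°.

W = (0.00, 0.00) ✓; WB at -18.30° ✓; |WB| = 29.80 ✓; ∠WBM = 88.10° ✓; |BM| = 18.60 ✓; ∠(BM, MV) = 94.50° ✗; |MV| = 13.90 ✓.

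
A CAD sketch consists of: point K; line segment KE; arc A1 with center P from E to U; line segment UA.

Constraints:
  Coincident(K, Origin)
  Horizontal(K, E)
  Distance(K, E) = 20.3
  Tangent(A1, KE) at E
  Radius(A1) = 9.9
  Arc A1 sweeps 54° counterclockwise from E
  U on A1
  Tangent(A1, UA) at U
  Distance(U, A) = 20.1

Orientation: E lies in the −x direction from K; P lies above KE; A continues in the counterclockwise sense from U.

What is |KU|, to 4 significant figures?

12.95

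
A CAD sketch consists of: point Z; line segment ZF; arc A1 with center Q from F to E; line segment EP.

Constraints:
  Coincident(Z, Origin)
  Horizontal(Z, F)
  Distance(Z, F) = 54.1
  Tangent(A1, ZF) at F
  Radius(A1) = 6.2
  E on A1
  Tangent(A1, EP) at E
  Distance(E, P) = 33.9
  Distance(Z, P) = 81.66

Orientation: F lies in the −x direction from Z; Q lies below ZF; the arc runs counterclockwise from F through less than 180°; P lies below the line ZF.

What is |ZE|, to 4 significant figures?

59.82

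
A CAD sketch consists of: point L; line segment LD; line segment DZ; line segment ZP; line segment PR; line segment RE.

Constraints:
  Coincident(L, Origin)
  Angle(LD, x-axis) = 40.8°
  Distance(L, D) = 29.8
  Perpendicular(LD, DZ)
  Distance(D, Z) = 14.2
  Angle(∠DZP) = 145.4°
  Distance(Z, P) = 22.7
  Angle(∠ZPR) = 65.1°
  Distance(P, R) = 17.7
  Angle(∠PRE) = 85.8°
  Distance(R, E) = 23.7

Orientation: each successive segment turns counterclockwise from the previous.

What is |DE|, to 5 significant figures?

7.1611

L is at the origin; LD runs at 40.8° with length 29.8, so D = (22.558, 19.472). The perpendicularity gives DZ at right angles to LD, so DZ runs at 130.80°; with |DZ| = 14.2, Z = (13.280, 30.221). ∠DZP = 145.4° gives ZP at 165.40° from the x-axis; with |ZP| = 22.7, P = (-8.6871, 35.943). ∠ZPR = 65.1° gives PR at -79.700° from the x-axis; with |PR| = 17.7, R = (-5.5223, 18.528). ∠PRE = 85.8° gives RE at 14.500° from the x-axis; with |RE| = 23.7, E = (17.423, 24.462). Then |DE| = |E − D| = 7.1611.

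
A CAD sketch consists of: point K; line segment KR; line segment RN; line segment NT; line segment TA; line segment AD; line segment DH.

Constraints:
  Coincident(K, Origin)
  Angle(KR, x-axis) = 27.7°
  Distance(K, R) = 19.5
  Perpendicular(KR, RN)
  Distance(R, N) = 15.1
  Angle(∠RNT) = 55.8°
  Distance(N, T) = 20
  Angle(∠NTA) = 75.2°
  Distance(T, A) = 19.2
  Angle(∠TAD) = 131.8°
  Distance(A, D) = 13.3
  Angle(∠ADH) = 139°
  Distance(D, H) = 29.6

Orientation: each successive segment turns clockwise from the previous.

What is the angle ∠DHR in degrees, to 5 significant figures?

22.294°

K is at the origin; KR runs at 27.7° with length 19.5, so R = (17.265, 9.0644). KR is perpendicular to RN, so RN runs at -62.300°; with |RN| = 15.1, N = (24.284, -4.3050). ∠RNT = 55.8° gives NT at 173.50° from the x-axis; with |NT| = 20.0, T = (4.4129, -2.0410). ∠NTA = 75.2° gives TA at 68.700° from the x-axis; with |TA| = 19.2, A = (11.387, 15.848). ∠TAD = 131.8° gives AD at 20.500° from the x-axis; with |AD| = 13.3, D = (23.845, 20.505). ∠ADH = 139.0° gives DH at -20.500° from the x-axis; with |DH| = 29.6, H = (51.571, 10.139). Then cos ∠DHR = HD·HR / (|HD||HR|), giving 22.294°.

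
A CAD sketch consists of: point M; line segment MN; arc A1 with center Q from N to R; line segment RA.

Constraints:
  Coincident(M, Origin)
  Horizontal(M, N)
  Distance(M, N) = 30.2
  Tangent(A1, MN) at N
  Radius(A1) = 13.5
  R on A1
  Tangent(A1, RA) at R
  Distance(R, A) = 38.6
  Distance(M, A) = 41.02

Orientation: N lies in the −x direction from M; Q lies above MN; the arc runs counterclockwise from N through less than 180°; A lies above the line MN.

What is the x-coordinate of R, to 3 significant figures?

-18.3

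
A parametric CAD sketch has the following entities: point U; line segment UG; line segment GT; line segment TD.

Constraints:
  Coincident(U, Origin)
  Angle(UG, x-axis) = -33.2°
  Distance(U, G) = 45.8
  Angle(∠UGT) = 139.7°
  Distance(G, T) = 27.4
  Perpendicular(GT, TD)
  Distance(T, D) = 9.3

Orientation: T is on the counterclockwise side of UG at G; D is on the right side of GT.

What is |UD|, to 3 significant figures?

73.5

∠UGT = 139.7°, so GT runs at -33.2° + (180° − 139.7°) = 7.10° from the x-axis; with |GT| = 27.4, T = G + 27.4·(cos 7.10°, sin 7.10°) = (65.5, -21.7). GT ⟂ TD; with |TD| = 9.3 on the right of GT, D = T + 9.3·(0.124, -0.992) = (66.7, -30.9). Then |UD| = |D − U| = 73.5.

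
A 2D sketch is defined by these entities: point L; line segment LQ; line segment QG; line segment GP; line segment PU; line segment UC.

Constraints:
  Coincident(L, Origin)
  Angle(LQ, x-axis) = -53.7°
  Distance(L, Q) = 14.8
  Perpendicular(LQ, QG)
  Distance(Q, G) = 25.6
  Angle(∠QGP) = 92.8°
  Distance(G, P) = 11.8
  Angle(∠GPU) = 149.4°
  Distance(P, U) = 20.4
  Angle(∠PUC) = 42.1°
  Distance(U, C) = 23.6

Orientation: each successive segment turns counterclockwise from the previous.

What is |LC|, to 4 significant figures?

13.37

L is at the origin; LQ runs at -53.7° with length 14.8, so Q = (8.762, -11.93). LQ is perpendicular to QG, so QG runs at 36.30°; with |QG| = 25.6, G = (29.39, 3.228). ∠QGP = 92.8° gives GP at 123.5° from the x-axis; with |GP| = 11.8, P = (22.88, 13.07). ∠GPU = 149.4° gives PU at 154.1° from the x-axis; with |PU| = 20.4, U = (4.530, 21.98). ∠PUC = 42.1° gives UC at -68.00° from the x-axis; with |UC| = 23.6, C = (13.37, 0.09687). Then |LC| = |C − L| = 13.37.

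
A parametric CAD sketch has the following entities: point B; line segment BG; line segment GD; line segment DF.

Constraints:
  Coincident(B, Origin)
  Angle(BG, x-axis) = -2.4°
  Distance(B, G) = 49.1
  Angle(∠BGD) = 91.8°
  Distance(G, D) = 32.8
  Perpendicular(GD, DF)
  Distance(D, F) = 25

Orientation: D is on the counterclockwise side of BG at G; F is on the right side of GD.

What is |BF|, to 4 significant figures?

81.65

B is at the origin; BG runs at -2.4° with length 49.1, so G = 49.1·(cos -2.4°, sin -2.4°) = (49.06, -2.056). ∠BGD = 91.8°, so GD runs at -2.4° + (180° − 91.8°) = 85.80° from the x-axis; with |GD| = 32.8, D = G + 32.8·(cos 85.80°, sin 85.80°) = (51.46, 30.66). GD is perpendicular to DF; with |DF| = 25.0 on the right of GD, F = D + 25.0·(0.9973, -0.07324) = (76.39, 28.82). Then |BF| = |F − B| = 81.65.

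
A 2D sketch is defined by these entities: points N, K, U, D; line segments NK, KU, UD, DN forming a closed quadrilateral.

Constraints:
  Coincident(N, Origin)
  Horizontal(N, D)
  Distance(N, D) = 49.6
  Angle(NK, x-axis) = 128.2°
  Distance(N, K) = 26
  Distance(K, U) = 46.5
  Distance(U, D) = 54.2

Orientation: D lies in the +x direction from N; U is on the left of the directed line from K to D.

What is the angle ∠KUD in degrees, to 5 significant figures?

85.805°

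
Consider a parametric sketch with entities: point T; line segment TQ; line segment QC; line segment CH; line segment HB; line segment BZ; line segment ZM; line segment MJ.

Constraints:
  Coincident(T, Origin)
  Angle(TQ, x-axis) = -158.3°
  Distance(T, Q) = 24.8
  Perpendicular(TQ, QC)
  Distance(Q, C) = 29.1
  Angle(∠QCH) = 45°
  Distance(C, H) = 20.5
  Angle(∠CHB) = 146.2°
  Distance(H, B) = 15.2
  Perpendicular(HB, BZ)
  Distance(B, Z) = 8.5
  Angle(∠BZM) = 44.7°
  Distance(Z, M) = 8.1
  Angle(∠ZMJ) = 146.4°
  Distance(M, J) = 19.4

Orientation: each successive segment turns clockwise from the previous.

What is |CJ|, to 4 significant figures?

35.88

T is at the origin; TQ runs at -158.3° with length 24.8, so Q = (-23.04, -9.170). TQ ⟂ QC, so QC runs at 111.7°; with |QC| = 29.1, C = (-33.80, 17.87). ∠QCH = 45.0° gives CH at -23.30° from the x-axis; with |CH| = 20.5, H = (-14.97, 9.759). ∠CHB = 146.2° gives HB at -57.10° from the x-axis; with |HB| = 15.2, B = (-6.718, -3.003). HB ⟂ BZ, so BZ runs at -147.1°; with |BZ| = 8.5, Z = (-13.85, -7.620). ∠BZM = 44.7° gives ZM at 77.60° from the x-axis; with |ZM| = 8.1, M = (-12.12, 0.2912). ∠ZMJ = 146.4° gives MJ at 44.00° from the x-axis; with |MJ| = 19.4, J = (1.840, 13.77). Then |CJ| = |J − C| = 35.88.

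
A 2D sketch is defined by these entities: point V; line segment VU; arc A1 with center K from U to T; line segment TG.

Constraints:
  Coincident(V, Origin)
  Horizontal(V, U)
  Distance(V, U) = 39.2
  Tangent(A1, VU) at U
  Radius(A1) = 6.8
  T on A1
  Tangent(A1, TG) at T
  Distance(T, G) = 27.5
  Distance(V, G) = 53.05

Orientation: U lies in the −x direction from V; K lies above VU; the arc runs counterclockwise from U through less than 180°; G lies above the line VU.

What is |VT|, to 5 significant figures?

33.737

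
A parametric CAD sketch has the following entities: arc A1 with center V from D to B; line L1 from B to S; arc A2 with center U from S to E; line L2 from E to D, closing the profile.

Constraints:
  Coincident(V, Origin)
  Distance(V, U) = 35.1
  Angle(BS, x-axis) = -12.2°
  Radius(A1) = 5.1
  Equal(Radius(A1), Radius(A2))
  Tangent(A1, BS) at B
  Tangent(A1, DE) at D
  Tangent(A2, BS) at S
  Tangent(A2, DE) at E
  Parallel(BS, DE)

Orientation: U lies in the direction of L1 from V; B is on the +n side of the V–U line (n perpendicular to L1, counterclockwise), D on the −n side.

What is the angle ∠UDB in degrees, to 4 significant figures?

81.73°

V is at the origin and U lies 35.1 along u from V, so U = 35.1·u = (34.31, -7.418). Tangency of A1 to both parallel lines with radius 5.1 puts B and D at V ± 5.1·n: B = (1.078, 4.985), D = (-1.078, -4.985). Then cos ∠UDB = DU·DB / (|DU||DB|), giving 81.73°.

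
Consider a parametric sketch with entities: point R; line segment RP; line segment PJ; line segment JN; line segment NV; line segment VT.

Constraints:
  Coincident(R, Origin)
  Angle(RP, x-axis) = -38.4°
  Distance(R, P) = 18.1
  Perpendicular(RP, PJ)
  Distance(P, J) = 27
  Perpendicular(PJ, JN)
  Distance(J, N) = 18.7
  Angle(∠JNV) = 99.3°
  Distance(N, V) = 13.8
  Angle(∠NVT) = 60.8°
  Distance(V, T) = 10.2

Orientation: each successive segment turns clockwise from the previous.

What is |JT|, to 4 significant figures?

15.22

R is at the origin; RP runs at -38.4° with length 18.1, so P = (14.18, -11.24). The perpendicularity gives PJ at right angles to RP, so PJ runs at -128.4°; with |PJ| = 27.0, J = (-2.586, -32.40). PJ ⟂ JN, so JN runs at 141.6°; with |JN| = 18.7, N = (-17.24, -20.79). ∠JNV = 99.3° gives NV at 60.90° from the x-axis; with |NV| = 13.8, V = (-10.53, -8.729). ∠NVT = 60.8° gives VT at -58.30° from the x-axis; with |VT| = 10.2, T = (-5.170, -17.41). Then |JT| = |T − J| = 15.22.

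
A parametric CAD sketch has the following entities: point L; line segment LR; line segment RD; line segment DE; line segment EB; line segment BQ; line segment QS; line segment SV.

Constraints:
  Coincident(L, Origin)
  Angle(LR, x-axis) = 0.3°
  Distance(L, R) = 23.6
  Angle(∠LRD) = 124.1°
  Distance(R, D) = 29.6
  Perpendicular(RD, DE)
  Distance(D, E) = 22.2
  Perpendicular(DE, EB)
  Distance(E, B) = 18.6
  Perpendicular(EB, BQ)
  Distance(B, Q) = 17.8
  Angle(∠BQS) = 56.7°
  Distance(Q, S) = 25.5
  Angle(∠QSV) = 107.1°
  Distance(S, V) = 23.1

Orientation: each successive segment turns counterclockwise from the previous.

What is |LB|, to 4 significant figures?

24.38

L is at the origin; LR runs at 0.3° with length 23.6, so R = (23.60, 0.1236). ∠LRD = 124.1° gives RD at 56.20° from the x-axis; with |RD| = 29.6, D = (40.07, 24.72). The perpendicularity gives DE at right angles to RD, so DE runs at 146.2°; with |DE| = 22.2, E = (21.62, 37.07). The perpendicularity gives EB at right angles to DE, so EB runs at -123.8°; with |EB| = 18.6, B = (11.27, 21.61). Then |LB| = |B − L| = 24.38.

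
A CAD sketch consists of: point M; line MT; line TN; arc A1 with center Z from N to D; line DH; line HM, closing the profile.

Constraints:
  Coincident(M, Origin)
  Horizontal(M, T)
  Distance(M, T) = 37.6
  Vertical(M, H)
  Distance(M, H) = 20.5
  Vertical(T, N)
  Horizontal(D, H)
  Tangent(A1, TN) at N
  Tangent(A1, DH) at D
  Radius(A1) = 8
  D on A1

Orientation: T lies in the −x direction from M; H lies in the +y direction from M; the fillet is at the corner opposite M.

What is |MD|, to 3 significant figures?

36.0

The virtual corner opposite M is at (-37.6, 20.5). Since A1 is tangent to TN there, ZN ⟂ TN and since A1 is tangent to DH there, ZD ⟂ DH, with radius 8.0, so the center Z sits 8.0 in from both sides at Z = (-29.6, 12.5). That places the tangent points at N = (-37.6, 12.5) on TN and D = (-29.6, 20.5) on DH. Then |MD| = |D − M| = 36.0.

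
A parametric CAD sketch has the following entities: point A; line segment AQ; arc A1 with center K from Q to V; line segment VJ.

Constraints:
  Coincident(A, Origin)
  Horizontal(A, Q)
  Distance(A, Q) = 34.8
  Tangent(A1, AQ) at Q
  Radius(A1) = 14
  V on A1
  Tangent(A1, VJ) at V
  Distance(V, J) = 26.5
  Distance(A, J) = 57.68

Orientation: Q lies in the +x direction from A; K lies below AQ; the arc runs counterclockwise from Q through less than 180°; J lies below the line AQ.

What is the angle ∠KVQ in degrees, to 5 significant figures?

28.520°

Checks: |KV| = 14.00 ✓; ∠(KV, VJ) = 90.00° ✓; |VJ| = 26.50 ✓; |AJ| = 57.68 ✓.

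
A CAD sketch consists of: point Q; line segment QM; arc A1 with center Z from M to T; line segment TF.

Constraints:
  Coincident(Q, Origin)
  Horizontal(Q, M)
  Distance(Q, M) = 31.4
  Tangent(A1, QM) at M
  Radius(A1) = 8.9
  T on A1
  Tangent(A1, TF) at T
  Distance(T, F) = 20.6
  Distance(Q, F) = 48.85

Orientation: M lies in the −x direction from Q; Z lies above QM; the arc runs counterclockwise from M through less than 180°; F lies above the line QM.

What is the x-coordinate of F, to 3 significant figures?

-38.4

Q is at the origin; Q and M share the same y with |QM| = 31.4 and M on the −x side, so M = (-31.4, 0.00). Tangency of A1 to QM means the radius ZM is perpendicular to QM, so Z = M + (0, 8.9) = (-31.4, 8.90). Since ZT ⟂ TF (tangency), |ZF| = √(8.9² + 20.6²) = 22.4 regardless of where T sits on A1. So F lies on both circle(Q, 48.85) and circle(Z, 22.4); the above-QM intersection is F = (-38.4, 30.2). T is the foot of the tangent from F: T = (-24.7, 14.8).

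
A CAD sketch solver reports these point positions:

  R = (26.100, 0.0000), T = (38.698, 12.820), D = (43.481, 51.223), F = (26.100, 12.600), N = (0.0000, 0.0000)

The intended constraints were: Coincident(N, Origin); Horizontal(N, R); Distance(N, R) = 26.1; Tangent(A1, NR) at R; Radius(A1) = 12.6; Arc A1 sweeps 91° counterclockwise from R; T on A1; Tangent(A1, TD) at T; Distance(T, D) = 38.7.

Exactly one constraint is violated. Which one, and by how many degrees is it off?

Tangent(A1, TD) at T — off by 8.10°.

N = (0.00, 0.00) ✓; N.y = 0.00, R.y = 0.00 ✓; |NR| = 26.10 ✓; ∠(FR, RN) = 90.00° ✓; |FR| = 12.60 ✓; bearing(F→T) − bearing(F→R) = 91.00° ✓; |FT| = 12.60 ✓; ∠(FT, TD) = 98.10° ✗; |TD| = 38.70 ✓.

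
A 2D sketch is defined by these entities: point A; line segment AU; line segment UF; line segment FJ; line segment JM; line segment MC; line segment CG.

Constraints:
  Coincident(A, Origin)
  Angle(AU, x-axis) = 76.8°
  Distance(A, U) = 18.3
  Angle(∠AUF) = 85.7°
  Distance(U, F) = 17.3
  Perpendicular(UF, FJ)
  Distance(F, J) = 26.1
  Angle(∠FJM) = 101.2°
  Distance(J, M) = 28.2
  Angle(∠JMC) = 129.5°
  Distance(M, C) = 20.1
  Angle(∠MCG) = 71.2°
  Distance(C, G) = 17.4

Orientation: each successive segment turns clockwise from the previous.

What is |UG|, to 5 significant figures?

14.743

A is at the origin; AU runs at 76.8° with length 18.3, so U = (4.1788, 17.816). ∠AUF = 85.7° gives UF at -17.500° from the x-axis; with |UF| = 17.3, F = (20.678, 12.614). UF is perpendicular to FJ, so FJ runs at -107.50°; with |FJ| = 26.1, J = (12.830, -12.278). ∠FJM = 101.2° gives JM at 173.70° from the x-axis; with |JM| = 28.2, M = (-15.200, -9.1832). ∠JMC = 129.5° gives MC at 123.20° from the x-axis; with |MC| = 20.1, C = (-26.206, 7.6357). ∠MCG = 71.2° gives CG at 14.400° from the x-axis; with |CG| = 17.4, G = (-9.3527, 11.963). Then |UG| = |G − U| = 14.743.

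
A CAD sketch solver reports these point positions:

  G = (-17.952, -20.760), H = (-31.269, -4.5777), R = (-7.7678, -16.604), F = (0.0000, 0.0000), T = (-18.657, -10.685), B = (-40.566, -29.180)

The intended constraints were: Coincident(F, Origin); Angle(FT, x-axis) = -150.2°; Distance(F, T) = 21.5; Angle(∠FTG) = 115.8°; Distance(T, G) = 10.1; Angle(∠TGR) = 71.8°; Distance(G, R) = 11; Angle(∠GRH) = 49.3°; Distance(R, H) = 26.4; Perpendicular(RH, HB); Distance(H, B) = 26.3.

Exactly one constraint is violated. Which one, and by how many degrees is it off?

Perpendicular(RH, HB) — off by 6.40°.

F = (0.00, 0.00) ✓; FT at -150.2° ✓; |FT| = 21.50 ✓; ∠FTG = 115.8° ✓; |TG| = 10.10 ✓; ∠TGR = 71.80° ✓; |GR| = 11.00 ✓; ∠GRH = 49.30° ✓; |RH| = 26.40 ✓; ∠(RH, HB) = 96.40° ✗; |HB| = 26.30 ✓.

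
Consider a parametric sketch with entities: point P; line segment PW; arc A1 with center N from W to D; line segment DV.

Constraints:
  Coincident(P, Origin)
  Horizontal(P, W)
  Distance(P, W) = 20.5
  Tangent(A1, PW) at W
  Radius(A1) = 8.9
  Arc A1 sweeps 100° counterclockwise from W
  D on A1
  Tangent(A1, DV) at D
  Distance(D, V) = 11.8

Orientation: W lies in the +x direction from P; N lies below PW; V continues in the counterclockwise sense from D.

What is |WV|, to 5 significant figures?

23.066

P is at the origin; P and W share the same y with |PW| = 20.5 and W on the +x side, so W = (20.500, 0.0000). Tangency of A1 to PW means the radius NW is perpendicular to PW, so N = W + (0, -8.9) = (20.500, -8.9000). On A1, W sits at bearing 90° from N; a 100° counterclockwise sweep puts D at bearing 190°, so D = N + 8.9·(cos 190°, sin 190°) = (11.735, -10.445). Since A1 is tangent to DV there, ND ⟂ DV, so DV runs along (−sin 190°, cos 190°); with |DV| = 11.8, V = (13.784, -22.066). Then |WV| = |V − W| = 23.066.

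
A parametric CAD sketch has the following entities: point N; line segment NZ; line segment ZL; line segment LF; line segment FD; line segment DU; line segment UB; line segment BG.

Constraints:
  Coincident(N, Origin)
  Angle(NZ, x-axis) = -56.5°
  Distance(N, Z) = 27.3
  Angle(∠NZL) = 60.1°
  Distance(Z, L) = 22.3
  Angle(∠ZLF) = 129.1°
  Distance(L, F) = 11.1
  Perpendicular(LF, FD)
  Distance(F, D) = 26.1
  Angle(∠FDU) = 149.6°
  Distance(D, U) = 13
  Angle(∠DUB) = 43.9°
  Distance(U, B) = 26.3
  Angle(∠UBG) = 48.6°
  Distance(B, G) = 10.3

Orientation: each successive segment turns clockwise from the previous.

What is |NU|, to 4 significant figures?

17.74

The perpendicularity gives FD at right angles to LF, so FD runs at 42.70°; with |FD| = 26.1, D = (4.466, 1.692). ∠FDU = 149.6° gives DU at 12.30° from the x-axis; with |DU| = 13.0, U = (17.17, 4.462). Then |NU| = |U − N| = 17.74.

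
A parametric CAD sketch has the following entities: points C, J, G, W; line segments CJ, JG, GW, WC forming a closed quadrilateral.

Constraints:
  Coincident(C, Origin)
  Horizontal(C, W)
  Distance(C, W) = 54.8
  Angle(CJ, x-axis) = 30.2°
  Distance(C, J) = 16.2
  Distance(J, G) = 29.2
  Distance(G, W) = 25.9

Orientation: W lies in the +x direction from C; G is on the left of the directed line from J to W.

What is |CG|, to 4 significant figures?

45.38

Checks: |JG| = 29.20 ✓; |GW| = 25.90 ✓.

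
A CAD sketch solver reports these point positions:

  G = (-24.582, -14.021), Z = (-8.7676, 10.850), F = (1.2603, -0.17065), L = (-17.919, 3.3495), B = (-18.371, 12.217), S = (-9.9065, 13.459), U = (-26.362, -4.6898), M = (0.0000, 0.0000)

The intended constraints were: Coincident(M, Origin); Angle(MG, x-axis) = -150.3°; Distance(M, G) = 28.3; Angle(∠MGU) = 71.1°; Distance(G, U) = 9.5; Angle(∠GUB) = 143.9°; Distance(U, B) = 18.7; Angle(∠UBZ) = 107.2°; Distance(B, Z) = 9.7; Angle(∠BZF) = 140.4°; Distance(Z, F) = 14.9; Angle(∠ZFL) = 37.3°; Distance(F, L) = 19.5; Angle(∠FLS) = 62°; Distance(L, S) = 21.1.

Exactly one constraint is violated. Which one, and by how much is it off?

Distance(L, S) = 21.1 — off by 8.20.

M = (0.00, 0.00) ✓; MG at -150.3° ✓; |MG| = 28.30 ✓; ∠MGU = 71.10° ✓; |GU| = 9.499 ✓; ∠GUB = 143.9° ✓; |UB| = 18.70 ✓; ∠UBZ = 107.2° ✓; |BZ| = 9.700 ✓; ∠BZF = 140.4° ✓; |ZF| = 14.90 ✓; ∠ZFL = 37.30° ✓; |FL| = 19.50 ✓; ∠FLS = 62.00° ✓; |LS| = 12.90 ✗.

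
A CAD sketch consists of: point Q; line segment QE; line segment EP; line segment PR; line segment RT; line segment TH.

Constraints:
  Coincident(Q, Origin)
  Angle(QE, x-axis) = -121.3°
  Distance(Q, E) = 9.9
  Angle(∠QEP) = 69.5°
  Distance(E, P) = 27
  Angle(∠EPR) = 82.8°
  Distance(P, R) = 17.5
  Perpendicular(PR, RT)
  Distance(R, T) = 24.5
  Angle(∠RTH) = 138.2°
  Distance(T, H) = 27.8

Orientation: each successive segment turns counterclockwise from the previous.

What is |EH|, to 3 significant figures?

19.0

PR is perpendicular to RT, so RT runs at 176°; with |RT| = 24.5, T = (-1.97, 5.49). ∠RTH = 138.2° gives TH at -142° from the x-axis; with |TH| = 27.8, H = (-23.8, -11.7). Then |EH| = |H − E| = 19.0.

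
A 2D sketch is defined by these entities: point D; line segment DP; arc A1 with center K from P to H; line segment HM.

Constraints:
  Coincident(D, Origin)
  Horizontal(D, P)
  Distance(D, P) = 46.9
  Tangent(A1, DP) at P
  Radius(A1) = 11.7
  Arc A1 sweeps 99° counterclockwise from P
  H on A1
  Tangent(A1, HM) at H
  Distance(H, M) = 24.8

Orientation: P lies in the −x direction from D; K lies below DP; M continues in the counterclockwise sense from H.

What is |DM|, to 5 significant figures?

66.517

On A1, P sits at bearing 90° from K; a 99° counterclockwise sweep puts H at bearing 189°, so H = K + 11.7·(cos 189°, sin 189°) = (-58.456, -13.530). The tangent condition forces KH to be normal to HM, so HM runs along (−sin 189°, cos 189°); with |HM| = 24.8, M = (-54.576, -38.025). Then |DM| = |M − D| = 66.517.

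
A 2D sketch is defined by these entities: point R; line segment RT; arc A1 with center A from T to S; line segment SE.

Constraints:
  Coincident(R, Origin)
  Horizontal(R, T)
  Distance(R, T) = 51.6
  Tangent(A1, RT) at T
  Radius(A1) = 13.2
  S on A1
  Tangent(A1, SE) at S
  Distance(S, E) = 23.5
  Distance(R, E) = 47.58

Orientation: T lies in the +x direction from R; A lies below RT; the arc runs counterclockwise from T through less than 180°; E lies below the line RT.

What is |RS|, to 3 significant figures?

40.1

R is at the origin; R and T share the same y with |RT| = 51.6 and T on the +x side, so T = (51.6, 0.00). Since A1 is tangent to RT there, AT ⟂ RT, so A = T + (0, -13.2) = (51.6, -13.2). Since AS ⟂ SE (tangency), |AE| = √(13.2² + 23.5²) = 27.0 regardless of where S sits on A1. So E lies on both circle(R, 47.58) and circle(A, 27.0); the below-RT intersection is E = (33.8, -33.5). S is the foot of the tangent from E: S = (38.7, -10.5).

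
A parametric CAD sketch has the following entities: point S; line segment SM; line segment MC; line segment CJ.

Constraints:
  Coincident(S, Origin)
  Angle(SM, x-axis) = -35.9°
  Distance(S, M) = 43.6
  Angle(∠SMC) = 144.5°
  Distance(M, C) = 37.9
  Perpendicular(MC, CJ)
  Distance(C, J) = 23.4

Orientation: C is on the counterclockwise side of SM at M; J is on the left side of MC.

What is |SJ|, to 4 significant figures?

73.42

∠SMC = 144.5°, so MC runs at -35.9° + (180° − 144.5°) = -0.4000° from the x-axis; with |MC| = 37.9, C = M + 37.9·(cos -0.4000°, sin -0.4000°) = (73.22, -25.83). MC ⟂ CJ; with |CJ| = 23.4 on the left of MC, J = C + 23.4·(0.006981, 1.000) = (73.38, -2.431). Then |SJ| = |J − S| = 73.42.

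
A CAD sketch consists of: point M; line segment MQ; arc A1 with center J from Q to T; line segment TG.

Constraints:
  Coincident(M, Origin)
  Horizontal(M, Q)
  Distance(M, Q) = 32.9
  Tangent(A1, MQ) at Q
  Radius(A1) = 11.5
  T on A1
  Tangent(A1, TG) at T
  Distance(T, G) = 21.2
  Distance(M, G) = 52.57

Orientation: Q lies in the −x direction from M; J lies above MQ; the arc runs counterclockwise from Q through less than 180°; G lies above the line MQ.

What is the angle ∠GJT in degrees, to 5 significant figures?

61.522°

Checks: ∠(JQ, QM) = 90.00° ✓; |JT| = 11.50 ✓; ∠(JT, TG) = 90.00° ✓; |TG| = 21.20 ✓; |MG| = 52.57 ✓.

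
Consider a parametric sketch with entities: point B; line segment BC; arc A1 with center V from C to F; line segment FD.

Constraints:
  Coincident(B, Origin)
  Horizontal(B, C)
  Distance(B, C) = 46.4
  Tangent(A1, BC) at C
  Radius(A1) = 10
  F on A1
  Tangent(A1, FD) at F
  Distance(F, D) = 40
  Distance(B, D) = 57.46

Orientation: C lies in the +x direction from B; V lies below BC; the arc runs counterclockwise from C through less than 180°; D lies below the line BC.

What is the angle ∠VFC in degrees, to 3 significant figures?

48.9°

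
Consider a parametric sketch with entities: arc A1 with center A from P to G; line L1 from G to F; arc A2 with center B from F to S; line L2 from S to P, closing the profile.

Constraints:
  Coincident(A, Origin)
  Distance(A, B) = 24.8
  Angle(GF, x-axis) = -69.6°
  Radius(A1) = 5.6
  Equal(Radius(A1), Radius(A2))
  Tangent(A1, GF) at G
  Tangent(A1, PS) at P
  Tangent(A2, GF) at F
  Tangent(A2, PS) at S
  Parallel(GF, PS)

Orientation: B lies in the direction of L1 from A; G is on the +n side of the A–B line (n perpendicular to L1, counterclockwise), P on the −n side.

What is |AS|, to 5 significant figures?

25.424

The slot axis is L1's direction at -69.6°, so u = (cos -69.6°, sin -69.6°) = (0.34857, -0.93728) and n = (−sin -69.6°, cos -69.6°) = (0.93728, 0.34857). A is at the origin and B lies 24.8 along u from A, so B = 24.8·u = (8.6446, -23.245). Tangency of A1 to both parallel lines with radius 5.6 puts G and P at A ± 5.6·n: G = (5.2488, 1.9520), P = (-5.2488, -1.9520). Equal radii place F and S the same way about B: F = B + 5.6·n = (13.893, -21.293), S = B − 5.6·n = (3.3958, -25.197). Then |AS| = |S − A| = 25.424.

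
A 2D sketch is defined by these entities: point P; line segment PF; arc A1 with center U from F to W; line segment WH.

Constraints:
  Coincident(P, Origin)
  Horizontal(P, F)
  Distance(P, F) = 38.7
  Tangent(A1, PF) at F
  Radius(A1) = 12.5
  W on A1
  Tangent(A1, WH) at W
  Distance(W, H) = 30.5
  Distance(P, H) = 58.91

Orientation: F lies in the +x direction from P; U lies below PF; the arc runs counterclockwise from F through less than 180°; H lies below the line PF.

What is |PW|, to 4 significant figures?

31.78

Checks: P.y = 0.00, F.y = 0.00 ✓; |UW| = 12.50 ✓; ∠(UW, WH) = 90.00° ✓; |WH| = 30.50 ✓; |PH| = 58.91 ✓.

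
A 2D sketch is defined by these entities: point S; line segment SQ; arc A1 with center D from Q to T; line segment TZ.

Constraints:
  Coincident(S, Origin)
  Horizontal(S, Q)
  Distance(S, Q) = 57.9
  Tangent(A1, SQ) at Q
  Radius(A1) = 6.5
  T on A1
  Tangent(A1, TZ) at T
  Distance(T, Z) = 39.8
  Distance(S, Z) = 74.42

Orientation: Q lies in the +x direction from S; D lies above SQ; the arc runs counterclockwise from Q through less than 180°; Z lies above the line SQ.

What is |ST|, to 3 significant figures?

64.8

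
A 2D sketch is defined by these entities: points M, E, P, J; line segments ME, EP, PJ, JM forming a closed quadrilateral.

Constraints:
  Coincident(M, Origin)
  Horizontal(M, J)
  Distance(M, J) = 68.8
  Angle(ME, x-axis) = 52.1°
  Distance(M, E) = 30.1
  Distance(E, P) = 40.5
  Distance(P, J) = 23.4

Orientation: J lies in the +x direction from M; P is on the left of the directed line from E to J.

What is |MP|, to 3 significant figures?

62.6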